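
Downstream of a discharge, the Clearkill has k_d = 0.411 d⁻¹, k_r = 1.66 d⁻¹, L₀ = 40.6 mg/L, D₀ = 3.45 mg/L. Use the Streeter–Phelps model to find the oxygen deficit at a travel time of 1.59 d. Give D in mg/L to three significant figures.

k_d L₀/(k_r−k_d) = 0.411×40.6/(1.66−0.411) = 16.69/1.249 = 13.36 mg/L.
e^(−k_d t) = e^(−0.411×1.590) = 0.5202; e^(−k_r t) = e^(−1.66×1.590) = 0.07140.
D = 13.36 × (0.5202 − 0.07140) + 3.45 × 0.07140 = 5.996 + 0.2463 = 6.243 mg/L.

D ≈ 6.24 mg/L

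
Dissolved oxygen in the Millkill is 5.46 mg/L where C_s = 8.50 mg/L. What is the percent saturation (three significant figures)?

% saturation = C/C_s × 100 = 5.46/8.50 × 100 = 64.2 %.

64.2 % saturation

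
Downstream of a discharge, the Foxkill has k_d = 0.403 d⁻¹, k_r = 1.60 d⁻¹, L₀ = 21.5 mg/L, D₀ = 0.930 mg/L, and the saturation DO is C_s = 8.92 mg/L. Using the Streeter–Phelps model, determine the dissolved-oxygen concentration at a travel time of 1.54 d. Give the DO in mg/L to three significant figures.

DO ≈ 5.57 mg/L

k_d L₀/(k_r−k_d) = 0.403×21.5/(1.60−0.403) = 8.665/1.197 = 7.239 mg/L.
e^(−k_d t) = e^(−0.403×1.540) = 0.5376; e^(−k_r t) = e^(−1.60×1.540) = 0.08509.
D = 7.239 × (0.5376 − 0.08509) + 0.930 × 0.08509 = 3.276 + 0.07914 = 3.355 mg/L.
DO = C_s − D = 8.92 − 3.355 = 5.565 mg/L.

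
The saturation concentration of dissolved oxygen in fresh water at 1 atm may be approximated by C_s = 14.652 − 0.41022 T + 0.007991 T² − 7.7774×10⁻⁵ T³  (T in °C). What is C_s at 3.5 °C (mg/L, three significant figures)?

C_s ≈ 13.3 mg/L

C_s = 14.652 − 0.41022×3.5 + 0.007991×3.5² − 7.7774×10⁻⁵×3.5³ = 13.31 mg/L.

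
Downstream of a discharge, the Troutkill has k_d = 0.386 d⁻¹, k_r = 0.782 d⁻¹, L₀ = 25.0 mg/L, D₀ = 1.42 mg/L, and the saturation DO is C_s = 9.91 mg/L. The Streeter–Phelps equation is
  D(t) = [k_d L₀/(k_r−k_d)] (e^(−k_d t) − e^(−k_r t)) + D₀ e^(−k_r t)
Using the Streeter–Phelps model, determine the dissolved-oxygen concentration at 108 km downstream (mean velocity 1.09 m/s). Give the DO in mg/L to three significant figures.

DO ≈ 3.62 mg/L

Travel time t = x/v = 108 km / (1.09 m/s) = 108000 m / 1.09 m/s = 99080 s = 1.147 d.
k_d L₀/(k_r−k_d) = 0.386×25.0/(0.782−0.386) = 9.650/0.3960 = 24.37 mg/L.
e^(−k_d t) = e^(−0.386×1.147) = 0.6423; e^(−k_r t) = e^(−0.782×1.147) = 0.4079.
D = 24.37 × (0.6423 − 0.4079) + 1.42 × 0.4079 = 5.713 + 0.5792 = 6.292 mg/L.
DO = C_s − D = 9.91 − 6.292 = 3.618 mg/L.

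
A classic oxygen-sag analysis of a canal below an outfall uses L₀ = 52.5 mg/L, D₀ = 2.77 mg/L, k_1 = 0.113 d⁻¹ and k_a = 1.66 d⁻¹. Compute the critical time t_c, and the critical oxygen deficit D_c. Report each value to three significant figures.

t_c ≈ 0.909 d; D_c ≈ 3.23 mg/L

t_c = [1/(k_a−k_1)] ln[(k_a/k_1)(1 − D₀(k_a−k_1)/(k_1 L₀))]
= [1/(1.66−0.113)] ln[(1.66/0.113)(1 − 2.77×1.547/(0.113×52.5))]
= (1/1.547) ln[14.69 × 0.2777] = 0.6464 × ln(4.079) = 0.6464 × 1.406 = 0.9088 d.
L(t_c) = L₀ e^(−k_1 t_c) = 52.5 × 0.9024 = 47.38 mg/L, and at the critical point k_a D_c = k_1 L, so D_c = (0.113/1.66) × 47.38 = 3.225 mg/L.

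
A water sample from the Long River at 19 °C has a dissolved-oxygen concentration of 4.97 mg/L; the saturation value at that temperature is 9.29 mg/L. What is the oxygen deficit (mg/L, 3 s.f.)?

D ≈ 4.32 mg/L

D = C_s − C = 9.29 − 4.97 = 4.32 mg/L.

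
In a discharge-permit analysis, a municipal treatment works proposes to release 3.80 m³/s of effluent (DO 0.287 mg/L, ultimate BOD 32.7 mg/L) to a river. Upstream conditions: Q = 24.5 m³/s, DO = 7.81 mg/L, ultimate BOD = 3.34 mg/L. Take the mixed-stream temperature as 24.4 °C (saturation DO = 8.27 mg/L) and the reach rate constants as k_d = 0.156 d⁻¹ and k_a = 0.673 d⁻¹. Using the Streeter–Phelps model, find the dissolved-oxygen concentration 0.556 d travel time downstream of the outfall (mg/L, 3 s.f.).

DO ≈ 6.76 mg/L

Mixed DO = (24.5×7.81 + 3.80×0.287)/(24.5+3.80) = 192.4/28.30 = 6.800 mg/L.
Mixed L₀ = (24.5×3.34 + 3.80×32.7)/(28.30) = 206.1/28.30 = 7.282 mg/L.
Initial deficit D₀ = C_s − DO₀ = 8.27 − 6.800 = 1.470 mg/L.
D(0.556) = [0.156×7.282/(0.673−0.156)](e^(−0.156×0.556) − e^(−0.673×0.556)) + 1.470 e^(−0.673×0.556)
= 2.197 × (0.9169 − 0.6878) + 1.470 × 0.6878 = 1.515 mg/L.
DO = 8.27 − 1.515 = 6.755 mg/L.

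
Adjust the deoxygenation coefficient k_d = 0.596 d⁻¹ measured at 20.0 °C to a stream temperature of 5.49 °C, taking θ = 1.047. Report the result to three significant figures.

k_d(T₂) = k_d(T₁) · θ^(T₂−T₁) = 0.596 × 1.047^(5.49−20.0)
= 0.596 × 1.047^-14.5 = 0.596 × 0.5135 = 0.3061 d⁻¹.

k_d ≈ 0.306 d⁻¹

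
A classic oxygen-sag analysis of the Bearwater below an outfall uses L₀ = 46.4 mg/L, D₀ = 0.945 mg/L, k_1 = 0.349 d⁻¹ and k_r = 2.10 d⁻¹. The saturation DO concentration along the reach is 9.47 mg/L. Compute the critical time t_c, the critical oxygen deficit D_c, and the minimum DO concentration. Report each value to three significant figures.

t_c = [1/(k_r−k_1)] ln[(k_r/k_1)(1 − D₀(k_r−k_1)/(k_1 L₀))]
= [1/(2.10−0.349)] ln[(2.10/0.349)(1 − 0.945×1.751/(0.349×46.4))]
= (1/1.751) ln[6.017 × 0.8978] = 0.5711 × ln(5.402) = 0.5711 × 1.687 = 0.9634 d.
D_c = (k_1/k_r) L₀ e^(−k_1 t_c) = (0.349/2.10) × 46.4 × e^(−0.349×0.9634) = 0.1662 × 46.4 × 0.7145 = 5.509 mg/L.
Minimum DO = C_s − D_c = 9.47 − 5.509 = 3.961 mg/L.

t_c ≈ 0.963 d; D_c ≈ 5.51 mg/L; min DO ≈ 3.96 mg/L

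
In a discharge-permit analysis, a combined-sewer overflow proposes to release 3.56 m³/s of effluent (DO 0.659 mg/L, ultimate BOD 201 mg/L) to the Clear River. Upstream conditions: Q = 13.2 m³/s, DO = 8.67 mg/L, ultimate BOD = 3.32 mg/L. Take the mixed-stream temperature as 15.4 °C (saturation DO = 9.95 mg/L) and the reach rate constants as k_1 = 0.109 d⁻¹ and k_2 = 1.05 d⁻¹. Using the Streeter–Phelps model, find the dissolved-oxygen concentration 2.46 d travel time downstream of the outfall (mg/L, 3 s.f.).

Mixed DO = (13.2×8.67 + 3.56×0.659)/(13.2+3.56) = 116.8/16.76 = 6.968 mg/L.
Mixed L₀ = (13.2×3.32 + 3.56×201)/(16.76) = 759.4/16.76 = 45.31 mg/L.
Initial deficit D₀ = C_s − DO₀ = 9.95 − 6.968 = 2.982 mg/L.
D(2.46) = [0.109×45.31/(1.05−0.109)](e^(−0.109×2.46) − e^(−1.05×2.46)) + 2.982 e^(−1.05×2.46)
= 5.248 × (0.7648 − 0.07555) + 2.982 × 0.07555 = 3.843 mg/L.
DO = 9.95 − 3.843 = 6.107 mg/L.

DO ≈ 6.11 mg/L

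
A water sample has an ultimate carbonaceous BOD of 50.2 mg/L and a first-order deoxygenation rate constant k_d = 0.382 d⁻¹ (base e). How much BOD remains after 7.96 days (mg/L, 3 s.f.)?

L_t = L₀ e^(−k_d t) = 50.2 × e^(−0.382×7.96) = 50.2 × 0.04780 = 2.400 mg/L.

L ≈ 2.40 mg/L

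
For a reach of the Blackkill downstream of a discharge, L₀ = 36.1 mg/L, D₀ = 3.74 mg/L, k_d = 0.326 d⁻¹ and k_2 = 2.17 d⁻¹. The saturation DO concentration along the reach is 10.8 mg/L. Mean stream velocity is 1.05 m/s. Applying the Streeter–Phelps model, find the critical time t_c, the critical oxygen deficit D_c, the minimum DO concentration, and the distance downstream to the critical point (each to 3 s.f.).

t_c ≈ 0.550 d; D_c ≈ 4.53 mg/L; min DO ≈ 6.27 mg/L; x_c ≈ 49.9 km

t_c = [1/(k_2−k_d)] ln[(k_2/k_d)(1 − D₀(k_2−k_d)/(k_d L₀))]
= [1/(2.17−0.326)] ln[(2.17/0.326)(1 − 3.74×1.844/(0.326×36.1))]
= (1/1.844) ln[6.656 × 0.4140] = 0.5423 × ln(2.756) = 0.5423 × 1.014 = 0.5497 d.
L(t_c) = L₀ e^(−k_d t_c) = 36.1 × 0.8359 = 30.18 mg/L, and at the critical point k_2 D_c = k_d L, so D_c = (0.326/2.17) × 30.18 = 4.534 mg/L.
Minimum DO = C_s − D_c = 10.8 − 4.534 = 6.266 mg/L.
x_c = v t_c = 1.05 m/s × 0.5497 d × 86400 s/d = 49870 m ≈ 49.9 km.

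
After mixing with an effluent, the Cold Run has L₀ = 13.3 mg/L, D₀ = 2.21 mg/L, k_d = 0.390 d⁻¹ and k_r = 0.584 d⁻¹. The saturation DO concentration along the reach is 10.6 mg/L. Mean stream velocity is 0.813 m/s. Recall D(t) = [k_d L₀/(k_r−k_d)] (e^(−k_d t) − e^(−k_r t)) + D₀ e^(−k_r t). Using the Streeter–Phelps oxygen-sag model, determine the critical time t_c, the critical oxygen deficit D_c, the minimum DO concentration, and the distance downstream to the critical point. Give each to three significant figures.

t_c = [1/(k_r−k_d)] ln[(k_r/k_d)(1 − D₀(k_r−k_d)/(k_d L₀))]
= [1/(0.584−0.390)] ln[(0.584/0.390)(1 − 2.21×0.1940/(0.390×13.3))]
= (1/0.1940) ln[1.497 × 0.9173] = 5.155 × ln(1.374) = 5.155 × 0.3175 = 1.636 d.
D_c = (k_d/k_r) L₀ e^(−k_d t_c) = (0.390/0.584) × 13.3 × e^(−0.390×1.636) = 0.6678 × 13.3 × 0.5282 = 4.692 mg/L.
Minimum DO = C_s − D_c = 10.6 − 4.692 = 5.908 mg/L.
x_c = v t_c = 0.813 m/s × 1.636 d × 86400 s/d = 115000 m ≈ 115 km.

t_c ≈ 1.64 d; D_c ≈ 4.69 mg/L; min DO ≈ 5.91 mg/L; x_c ≈ 115 km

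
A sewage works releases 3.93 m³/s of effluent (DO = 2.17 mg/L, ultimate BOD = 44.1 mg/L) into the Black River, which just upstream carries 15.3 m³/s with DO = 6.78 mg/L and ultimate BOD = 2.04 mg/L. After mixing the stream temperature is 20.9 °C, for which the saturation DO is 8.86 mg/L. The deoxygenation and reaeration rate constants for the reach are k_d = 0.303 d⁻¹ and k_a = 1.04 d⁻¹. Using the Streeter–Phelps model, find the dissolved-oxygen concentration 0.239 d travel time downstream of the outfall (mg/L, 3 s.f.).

Mixed DO = (15.3×6.78 + 3.93×2.17)/(15.3+3.93) = 112.3/19.23 = 5.838 mg/L.
Mixed L₀ = (15.3×2.04 + 3.93×44.1)/(19.23) = 204.5/19.23 = 10.64 mg/L.
Initial deficit D₀ = C_s − DO₀ = 8.86 − 5.838 = 3.022 mg/L.
D(0.239) = [0.303×10.64/(1.04−0.303)](e^(−0.303×0.239) − e^(−1.04×0.239)) + 3.022 e^(−1.04×0.239)
= 4.373 × (0.9301 − 0.7799) + 3.022 × 0.7799 = 3.014 mg/L.
DO = 8.86 − 3.014 = 5.846 mg/L.

DO ≈ 5.85 mg/L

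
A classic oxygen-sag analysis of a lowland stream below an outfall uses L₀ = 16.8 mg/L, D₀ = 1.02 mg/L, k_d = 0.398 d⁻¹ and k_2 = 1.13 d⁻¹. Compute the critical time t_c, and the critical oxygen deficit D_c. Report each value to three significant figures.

t_c ≈ 1.26 d; D_c ≈ 3.58 mg/L

At the critical point dD/dt = 0, so k_d L₀ e^(−k_d t) = k_2 D. Substituting D(t) from the Streeter–Phelps equation and solving for t gives
t_c = ln[(k_2/k_d)(1 − D₀(k_2−k_d)/(k_d L₀))] / (k_2−k_d).
Here k_2−k_d = 0.7320 d⁻¹ and 1 − D₀(k_2−k_d)/(k_d L₀) = 1 − 1.02×0.7320/(0.398×16.8) = 0.8883, so
t_c = ln(2.839 × 0.8883) / 0.7320 = 0.9251 / 0.7320 = 1.264 d.
D_c = (k_d/k_2) L₀ e^(−k_d t_c) = (0.398/1.13) × 16.8 × e^(−0.398×1.264) = 0.3522 × 16.8 × 0.6047 = 3.578 mg/L.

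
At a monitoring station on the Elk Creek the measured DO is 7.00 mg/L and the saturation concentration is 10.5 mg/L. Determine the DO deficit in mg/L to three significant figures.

D = C_s − C = 10.5 − 7.00 = 3.50 mg/L.

D ≈ 3.50 mg/L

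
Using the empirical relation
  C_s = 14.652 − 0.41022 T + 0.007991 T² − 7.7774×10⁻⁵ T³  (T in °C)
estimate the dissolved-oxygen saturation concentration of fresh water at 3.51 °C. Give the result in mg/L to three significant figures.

C_s ≈ 13.3 mg/L

C_s = 14.652 − 0.41022×3.51 + 0.007991×3.51² − 7.7774×10⁻⁵×3.51³ = 13.31 mg/L.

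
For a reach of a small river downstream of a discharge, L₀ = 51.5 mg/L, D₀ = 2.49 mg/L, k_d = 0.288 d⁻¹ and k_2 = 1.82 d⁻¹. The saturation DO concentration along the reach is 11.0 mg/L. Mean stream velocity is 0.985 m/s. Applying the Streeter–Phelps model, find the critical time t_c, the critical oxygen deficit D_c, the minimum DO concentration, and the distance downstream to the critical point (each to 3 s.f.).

t_c = [1/(k_2−k_d)] ln[(k_2/k_d)(1 − D₀(k_2−k_d)/(k_d L₀))]
= [1/(1.82−0.288)] ln[(1.82/0.288)(1 − 2.49×1.532/(0.288×51.5))]
= (1/1.532) ln[6.319 × 0.7428] = 0.6527 × ln(4.694) = 0.6527 × 1.546 = 1.009 d.
D_c = (k_d/k_2) L₀ e^(−k_d t_c) = (0.288/1.82) × 51.5 × e^(−0.288×1.009) = 0.1582 × 51.5 × 0.7477 = 6.094 mg/L.
Minimum DO = C_s − D_c = 11.0 − 6.094 = 4.906 mg/L.
x_c = v t_c = 0.985 m/s × 1.009 d × 86400 s/d = 85900 m ≈ 85.9 km.

t_c ≈ 1.01 d; D_c ≈ 6.09 mg/L; min DO ≈ 4.91 mg/L; x_c ≈ 85.9 km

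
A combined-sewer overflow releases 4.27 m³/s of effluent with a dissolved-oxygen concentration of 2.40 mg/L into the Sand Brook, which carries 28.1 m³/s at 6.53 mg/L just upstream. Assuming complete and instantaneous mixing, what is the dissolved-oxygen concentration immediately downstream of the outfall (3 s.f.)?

5.99 mg/L

Flow-weighted mixing: C = (Q_r C_r + Q_w C_w)/(Q_r + Q_w)
= (28.1×6.53 + 4.27×2.40)/(28.1 + 4.27) = 193.7/32.37 = 5.985 mg/L.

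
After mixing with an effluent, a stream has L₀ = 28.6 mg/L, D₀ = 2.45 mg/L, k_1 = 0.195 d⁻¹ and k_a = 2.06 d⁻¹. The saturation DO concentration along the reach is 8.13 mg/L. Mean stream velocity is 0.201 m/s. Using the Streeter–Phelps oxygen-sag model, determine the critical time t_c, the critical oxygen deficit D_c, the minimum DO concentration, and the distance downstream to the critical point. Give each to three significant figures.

t_c ≈ 0.347 d; D_c ≈ 2.53 mg/L; min DO ≈ 5.60 mg/L; x_c ≈ 6.02 km

With k_a/k_1 = 10.56 and 1 − D₀(k_a−k_1)/(k_1 L₀) = 0.1807,
t_c = ln(10.56 × 0.1807) / (2.06 − 0.195) = ln(1.909) / 1.865 = 0.6465/1.865 = 0.3467 d.
L(t_c) = L₀ e^(−k_1 t_c) = 28.6 × 0.9346 = 26.73 mg/L, and at the critical point k_a D_c = k_1 L, so D_c = (0.195/2.06) × 26.73 = 2.530 mg/L.
Minimum DO = C_s − D_c = 8.13 − 2.530 = 5.600 mg/L.
x_c = v t_c = 0.201 m/s × 0.3467 d × 86400 s/d = 6020 m ≈ 6.02 km.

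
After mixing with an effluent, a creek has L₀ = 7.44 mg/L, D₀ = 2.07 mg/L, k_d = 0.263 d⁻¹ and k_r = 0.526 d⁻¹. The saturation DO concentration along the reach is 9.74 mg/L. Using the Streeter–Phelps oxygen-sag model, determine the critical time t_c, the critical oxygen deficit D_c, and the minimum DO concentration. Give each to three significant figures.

t_c ≈ 1.40 d; D_c ≈ 2.58 mg/L; min DO ≈ 7.16 mg/L

t_c = [1/(k_r−k_d)] ln[(k_r/k_d)(1 − D₀(k_r−k_d)/(k_d L₀))]
= [1/(0.526−0.263)] ln[(0.526/0.263)(1 − 2.07×0.2630/(0.263×7.44))]
= (1/0.2630) ln[2.000 × 0.7218] = 3.802 × ln(1.444) = 3.802 × 0.3671 = 1.396 d.
L(t_c) = L₀ e^(−k_d t_c) = 7.44 × 0.6927 = 5.154 mg/L, and at the critical point k_r D_c = k_d L, so D_c = (0.263/0.526) × 5.154 = 2.577 mg/L.
Minimum DO = C_s − D_c = 9.74 − 2.577 = 7.163 mg/L.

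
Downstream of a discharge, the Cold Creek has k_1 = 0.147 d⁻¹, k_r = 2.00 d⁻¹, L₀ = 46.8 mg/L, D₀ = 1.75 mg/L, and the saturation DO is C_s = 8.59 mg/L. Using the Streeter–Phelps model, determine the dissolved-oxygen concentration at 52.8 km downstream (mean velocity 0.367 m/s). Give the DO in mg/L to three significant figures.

Travel time t = x/v = 52.8 km / (0.367 m/s) = 52800 m / 0.367 m/s = 143900 s = 1.665 d.
k_1 L₀/(k_r−k_1) = 0.147×46.8/(2.00−0.147) = 6.880/1.853 = 3.713 mg/L.
e^(−k_1 t) = e^(−0.147×1.665) = 0.7829; e^(−k_r t) = e^(−2.00×1.665) = 0.03578.
D = 3.713 × (0.7829 − 0.03578) + 1.75 × 0.03578 = 2.774 + 0.06262 = 2.836 mg/L.
DO = C_s − D = 8.59 − 2.836 = 5.754 mg/L.

DO ≈ 5.75 mg/L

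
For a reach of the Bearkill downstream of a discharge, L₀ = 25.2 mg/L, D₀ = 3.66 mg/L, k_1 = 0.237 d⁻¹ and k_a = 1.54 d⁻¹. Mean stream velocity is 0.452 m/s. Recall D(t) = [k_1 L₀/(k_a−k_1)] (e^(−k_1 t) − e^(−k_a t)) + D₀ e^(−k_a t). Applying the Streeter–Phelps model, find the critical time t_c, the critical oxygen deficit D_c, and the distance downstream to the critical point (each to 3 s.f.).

t_c ≈ 0.207 d; D_c ≈ 3.69 mg/L; x_c ≈ 8.08 km

t_c = [1/(k_a−k_1)] ln[(k_a/k_1)(1 − D₀(k_a−k_1)/(k_1 L₀))]
= [1/(1.54−0.237)] ln[(1.54/0.237)(1 − 3.66×1.303/(0.237×25.2))]
= (1/1.303) ln[6.498 × 0.2015] = 0.7675 × ln(1.309) = 0.7675 × 0.2695 = 0.2068 d.
L(t_c) = L₀ e^(−k_1 t_c) = 25.2 × 0.9522 = 23.99 mg/L, and at the critical point k_a D_c = k_1 L, so D_c = (0.237/1.54) × 23.99 = 3.693 mg/L.
x_c = v t_c = 0.452 m/s × 0.2068 d × 86400 s/d = 8077 m ≈ 8.08 km.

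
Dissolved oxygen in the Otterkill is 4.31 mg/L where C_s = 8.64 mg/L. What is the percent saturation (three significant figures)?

49.9 % saturation

% saturation = C/C_s × 100 = 4.31/8.64 × 100 = 49.9 %.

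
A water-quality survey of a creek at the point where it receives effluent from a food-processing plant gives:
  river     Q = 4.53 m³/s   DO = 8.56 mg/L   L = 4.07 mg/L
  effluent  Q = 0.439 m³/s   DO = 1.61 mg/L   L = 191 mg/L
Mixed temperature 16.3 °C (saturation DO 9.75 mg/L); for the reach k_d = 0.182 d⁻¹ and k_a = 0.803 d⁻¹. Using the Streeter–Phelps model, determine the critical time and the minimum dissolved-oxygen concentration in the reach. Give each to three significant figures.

Mixed DO = (4.53×8.56 + 0.439×1.61)/(4.53+0.439) = 39.48/4.969 = 7.946 mg/L.
Mixed L₀ = (4.53×4.07 + 0.439×191)/(4.969) = 102.3/4.969 = 20.58 mg/L.
Initial deficit D₀ = C_s − DO₀ = 9.75 − 7.946 = 1.804 mg/L.
t_c = (1/0.6210) ln[(0.803/0.182)(1 − 1.804×0.6210/(0.182×20.58))] = 1.610 × ln(3.093) = 1.818 d.
D_c = (0.182/0.803) × 20.58 × e^(−0.182×1.818) = 0.2267 × 20.58 × 0.7183 = 3.351 mg/L.
Minimum DO = 9.75 − 3.351 = 6.399 mg/L.

t_c ≈ 1.82 d; minimum DO ≈ 6.40 mg/L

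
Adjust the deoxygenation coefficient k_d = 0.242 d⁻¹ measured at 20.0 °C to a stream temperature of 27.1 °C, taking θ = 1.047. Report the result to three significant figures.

k_d ≈ 0.335 d⁻¹

k_d(T₂) = k_d(T₁) · θ^(T₂−T₁) = 0.242 × 1.047^(27.1−20.0)
= 0.242 × 1.047^7.10 = 0.242 × 1.386 = 0.3353 d⁻¹.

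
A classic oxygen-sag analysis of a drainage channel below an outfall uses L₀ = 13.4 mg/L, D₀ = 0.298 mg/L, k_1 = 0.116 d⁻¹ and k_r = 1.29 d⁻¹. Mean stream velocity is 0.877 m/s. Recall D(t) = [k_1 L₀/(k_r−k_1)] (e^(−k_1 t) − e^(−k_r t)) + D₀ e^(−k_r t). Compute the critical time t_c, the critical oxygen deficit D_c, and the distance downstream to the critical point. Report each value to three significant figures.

t_c ≈ 1.83 d; D_c ≈ 0.974 mg/L; x_c ≈ 139 km

With k_r/k_1 = 11.12 and 1 − D₀(k_r−k_1)/(k_1 L₀) = 0.7749,
t_c = ln(11.12 × 0.7749) / (1.29 − 0.116) = ln(8.618) / 1.174 = 2.154/1.174 = 1.835 d.
D_c = (k_1/k_r) L₀ e^(−k_1 t_c) = (0.116/1.29) × 13.4 × e^(−0.116×1.835) = 0.08992 × 13.4 × 0.8083 = 0.9740 mg/L.
x_c = v t_c = 0.877 m/s × 1.835 d × 86400 s/d = 139000 m ≈ 139 km.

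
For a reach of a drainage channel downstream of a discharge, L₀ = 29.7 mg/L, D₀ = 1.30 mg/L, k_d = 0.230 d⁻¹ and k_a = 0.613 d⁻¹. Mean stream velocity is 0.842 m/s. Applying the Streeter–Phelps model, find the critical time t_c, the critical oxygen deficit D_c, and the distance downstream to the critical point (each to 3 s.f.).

t_c ≈ 2.36 d; D_c ≈ 6.47 mg/L; x_c ≈ 172 km

At the critical point dD/dt = 0, so k_d L₀ e^(−k_d t) = k_a D. Substituting D(t) from the Streeter–Phelps equation and solving for t gives
t_c = ln[(k_a/k_d)(1 − D₀(k_a−k_d)/(k_d L₀))] / (k_a−k_d).
Here k_a−k_d = 0.3830 d⁻¹ and 1 − D₀(k_a−k_d)/(k_d L₀) = 1 − 1.30×0.3830/(0.230×29.7) = 0.9271, so
t_c = ln(2.665 × 0.9271) / 0.3830 = 0.9046 / 0.3830 = 2.362 d.
L(t_c) = L₀ e^(−k_d t_c) = 29.7 × 0.5809 = 17.25 mg/L, and at the critical point k_a D_c = k_d L, so D_c = (0.230/0.613) × 17.25 = 6.473 mg/L.
x_c = v t_c = 0.842 m/s × 2.362 d × 86400 s/d = 171800 m ≈ 172 km.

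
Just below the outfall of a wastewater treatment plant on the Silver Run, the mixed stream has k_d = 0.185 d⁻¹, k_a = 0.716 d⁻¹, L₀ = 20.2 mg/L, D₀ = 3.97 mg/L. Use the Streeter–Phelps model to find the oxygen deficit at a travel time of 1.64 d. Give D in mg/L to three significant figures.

D ≈ 4.25 mg/L

k_d L₀/(k_a−k_d) = 0.185×20.2/(0.716−0.185) = 3.737/0.5310 = 7.038 mg/L.
e^(−k_d t) = e^(−0.185×1.640) = 0.7383; e^(−k_a t) = e^(−0.716×1.640) = 0.3091.
D = 7.038 × (0.7383 − 0.3091) + 3.97 × 0.3091 = 3.021 + 1.227 = 4.248 mg/L.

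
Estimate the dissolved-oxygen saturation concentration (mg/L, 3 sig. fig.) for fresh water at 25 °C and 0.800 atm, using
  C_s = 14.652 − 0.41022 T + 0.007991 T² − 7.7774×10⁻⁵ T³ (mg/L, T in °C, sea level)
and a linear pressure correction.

C_s ≈ 6.54 mg/L

At sea level: C_s = 14.652 − 0.41022×25 + 0.007991×25² − 7.7774×10⁻⁵×25³ = 8.176 mg/L.
Pressure correction: C_s' = 8.176 × 0.800 = 6.541 mg/L.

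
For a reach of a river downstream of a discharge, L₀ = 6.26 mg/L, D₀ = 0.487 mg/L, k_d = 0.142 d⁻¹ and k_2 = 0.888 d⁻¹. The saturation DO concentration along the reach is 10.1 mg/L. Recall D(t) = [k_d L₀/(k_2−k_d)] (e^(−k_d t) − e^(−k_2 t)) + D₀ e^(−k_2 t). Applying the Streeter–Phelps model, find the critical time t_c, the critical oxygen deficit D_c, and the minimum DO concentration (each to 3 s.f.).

t_c ≈ 1.75 d; D_c ≈ 0.780 mg/L; min DO ≈ 9.32 mg/L

t_c = [1/(k_2−k_d)] ln[(k_2/k_d)(1 − D₀(k_2−k_d)/(k_d L₀))]
= [1/(0.888−0.142)] ln[(0.888/0.142)(1 − 0.487×0.7460/(0.142×6.26))]
= (1/0.7460) ln[6.254 × 0.5913] = 1.340 × ln(3.698) = 1.340 × 1.308 = 1.753 d.
D_c = (k_d/k_2) L₀ e^(−k_d t_c) = (0.142/0.888) × 6.26 × e^(−0.142×1.753) = 0.1599 × 6.26 × 0.7796 = 0.7804 mg/L.
Minimum DO = C_s − D_c = 10.1 − 0.7804 = 9.320 mg/L.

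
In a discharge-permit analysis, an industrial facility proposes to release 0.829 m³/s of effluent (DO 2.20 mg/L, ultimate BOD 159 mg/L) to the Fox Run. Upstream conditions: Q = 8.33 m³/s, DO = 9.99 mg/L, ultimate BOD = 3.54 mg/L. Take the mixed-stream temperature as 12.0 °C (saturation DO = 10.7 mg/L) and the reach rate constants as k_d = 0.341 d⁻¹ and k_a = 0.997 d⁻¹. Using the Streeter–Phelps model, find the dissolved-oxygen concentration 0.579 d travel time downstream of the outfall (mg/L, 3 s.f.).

DO ≈ 7.53 mg/L

Mixed DO = (8.33×9.99 + 0.829×2.20)/(8.33+0.829) = 85.04/9.159 = 9.285 mg/L.
Mixed L₀ = (8.33×3.54 + 0.829×159)/(9.159) = 161.3/9.159 = 17.61 mg/L.
Initial deficit D₀ = C_s − DO₀ = 10.7 − 9.285 = 1.415 mg/L.
D(0.579) = [0.341×17.61/(0.997−0.341)](e^(−0.341×0.579) − e^(−0.997×0.579)) + 1.415 e^(−0.997×0.579)
= 9.155 × (0.8208 − 0.5614) + 1.415 × 0.5614 = 3.169 mg/L.
DO = 10.7 − 3.169 = 7.531 mg/L.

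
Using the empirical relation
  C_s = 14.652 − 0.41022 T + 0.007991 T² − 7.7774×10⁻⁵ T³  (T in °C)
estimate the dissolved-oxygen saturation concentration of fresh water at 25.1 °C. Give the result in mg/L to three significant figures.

C_s ≈ 8.16 mg/L

C_s = 14.652 − 0.41022×25.1 + 0.007991×25.1² − 7.7774×10⁻⁵×25.1³ = 8.160 mg/L.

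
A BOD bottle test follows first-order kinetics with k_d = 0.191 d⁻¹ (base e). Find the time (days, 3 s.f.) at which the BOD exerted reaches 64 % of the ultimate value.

y/L₀ = 1 − e^(−k_d t) = 0.64 ⇒ e^(−k_d t) = 0.360
t = −ln(0.360) / 0.191 = 1.022 / 0.191 = 5.349 d.

t ≈ 5.35 d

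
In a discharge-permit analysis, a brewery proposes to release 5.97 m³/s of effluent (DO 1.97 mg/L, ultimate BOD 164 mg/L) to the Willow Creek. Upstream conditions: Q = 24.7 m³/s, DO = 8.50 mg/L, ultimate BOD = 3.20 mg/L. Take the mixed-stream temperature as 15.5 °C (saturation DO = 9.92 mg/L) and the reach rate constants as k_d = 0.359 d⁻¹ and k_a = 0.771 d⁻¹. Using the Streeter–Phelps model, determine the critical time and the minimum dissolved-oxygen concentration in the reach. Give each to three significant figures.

t_c ≈ 1.63 d; minimum DO ≈ 0.964 mg/L

Mixed DO = (24.7×8.50 + 5.97×1.97)/(24.7+5.97) = 221.7/30.67 = 7.229 mg/L.
Mixed L₀ = (24.7×3.20 + 5.97×164)/(30.67) = 1058/30.67 = 34.50 mg/L.
Initial deficit D₀ = C_s − DO₀ = 9.92 − 7.229 = 2.691 mg/L.
t_c = (1/0.4120) ln[(0.771/0.359)(1 − 2.691×0.4120/(0.359×34.50))] = 2.427 × ln(1.955) = 1.628 d.
D_c = (0.359/0.771) × 34.50 × e^(−0.359×1.628) = 0.4656 × 34.50 × 0.5575 = 8.956 mg/L.
Minimum DO = 9.92 − 8.956 = 0.9644 mg/L.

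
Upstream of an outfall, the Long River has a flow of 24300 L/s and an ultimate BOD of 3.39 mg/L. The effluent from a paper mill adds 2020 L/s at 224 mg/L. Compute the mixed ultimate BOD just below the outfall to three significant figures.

Flow-weighted mixing: C = (Q_r C_r + Q_w C_w)/(Q_r + Q_w)
= (24300×3.39 + 2020×224)/(24300 + 2020) = 534900/26320 = 20.32 mg/L.

20.3 mg/L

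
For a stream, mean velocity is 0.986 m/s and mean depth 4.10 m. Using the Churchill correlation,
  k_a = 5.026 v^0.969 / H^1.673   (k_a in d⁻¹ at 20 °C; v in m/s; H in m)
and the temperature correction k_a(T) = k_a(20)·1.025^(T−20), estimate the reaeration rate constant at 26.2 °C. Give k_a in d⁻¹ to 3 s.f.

k_a ≈ 0.545 d⁻¹

k_a(20) = 5.026 × 0.986^0.969 / 4.10^1.673 = 5.026 × 0.9864 / 10.60 = 0.4678 d⁻¹.
k_a(26.2) = 0.4678 × 1.025^(26.2−20) = 0.4678 × 1.165 = 0.5452 d⁻¹.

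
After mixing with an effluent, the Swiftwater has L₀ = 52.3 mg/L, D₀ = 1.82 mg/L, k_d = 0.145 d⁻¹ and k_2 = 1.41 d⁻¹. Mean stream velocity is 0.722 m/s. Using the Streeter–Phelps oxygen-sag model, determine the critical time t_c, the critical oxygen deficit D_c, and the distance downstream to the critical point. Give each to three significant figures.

At the critical point dD/dt = 0, so k_d L₀ e^(−k_d t) = k_2 D. Substituting D(t) from the Streeter–Phelps equation and solving for t gives
t_c = ln[(k_2/k_d)(1 − D₀(k_2−k_d)/(k_d L₀))] / (k_2−k_d).
Here k_2−k_d = 1.265 d⁻¹ and 1 − D₀(k_2−k_d)/(k_d L₀) = 1 − 1.82×1.265/(0.145×52.3) = 0.6964, so
t_c = ln(9.724 × 0.6964) / 1.265 = 1.913 / 1.265 = 1.512 d.
L(t_c) = L₀ e^(−k_d t_c) = 52.3 × 0.8031 = 42.00 mg/L, and at the critical point k_2 D_c = k_d L, so D_c = (0.145/1.41) × 42.00 = 4.319 mg/L.
x_c = v t_c = 0.722 m/s × 1.512 d × 86400 s/d = 94330 m ≈ 94.3 km.

t_c ≈ 1.51 d; D_c ≈ 4.32 mg/L; x_c ≈ 94.3 km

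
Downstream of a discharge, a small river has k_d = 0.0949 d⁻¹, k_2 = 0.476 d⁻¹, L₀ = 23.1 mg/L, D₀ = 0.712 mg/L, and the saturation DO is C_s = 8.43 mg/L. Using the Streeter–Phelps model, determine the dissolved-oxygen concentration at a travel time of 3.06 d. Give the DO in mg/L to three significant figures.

k_d L₀/(k_2−k_d) = 0.0949×23.1/(0.476−0.0949) = 2.192/0.3811 = 5.752 mg/L.
e^(−k_d t) = e^(−0.0949×3.060) = 0.7480; e^(−k_2 t) = e^(−0.476×3.060) = 0.2330.
D = 5.752 × (0.7480 − 0.2330) + 0.712 × 0.2330 = 2.962 + 0.1659 = 3.128 mg/L.
DO = C_s − D = 8.43 − 3.128 = 5.302 mg/L.

DO ≈ 5.30 mg/L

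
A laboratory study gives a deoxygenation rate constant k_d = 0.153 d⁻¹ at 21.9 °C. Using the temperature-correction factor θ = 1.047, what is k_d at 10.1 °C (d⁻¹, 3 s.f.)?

k_d(T₂) = k_d(T₁) · θ^(T₂−T₁) = 0.153 × 1.047^(10.1−21.9)
= 0.153 × 1.047^-11.8 = 0.153 × 0.5816 = 0.08899 d⁻¹.

k_d ≈ 0.0890 d⁻¹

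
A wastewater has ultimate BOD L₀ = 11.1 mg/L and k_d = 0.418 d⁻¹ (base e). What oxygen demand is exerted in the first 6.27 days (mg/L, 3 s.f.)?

y ≈ 10.3 mg/L

y_t = L₀(1 − e^(−k_d t)) = 11.1 × (1 − e^(−0.418×6.27))
= 11.1 × (1 − 0.07274) = 11.1 × 0.9273 = 10.29 mg/L.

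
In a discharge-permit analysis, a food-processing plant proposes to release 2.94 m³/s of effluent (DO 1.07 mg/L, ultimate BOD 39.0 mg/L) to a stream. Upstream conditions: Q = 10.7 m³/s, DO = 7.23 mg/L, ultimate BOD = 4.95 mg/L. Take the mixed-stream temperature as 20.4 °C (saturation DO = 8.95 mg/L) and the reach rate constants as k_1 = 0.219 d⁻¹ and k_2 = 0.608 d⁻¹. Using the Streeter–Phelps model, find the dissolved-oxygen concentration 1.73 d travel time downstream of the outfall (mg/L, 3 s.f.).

Mixed DO = (10.7×7.23 + 2.94×1.07)/(10.7+2.94) = 80.51/13.64 = 5.902 mg/L.
Mixed L₀ = (10.7×4.95 + 2.94×39.0)/(13.64) = 167.6/13.64 = 12.29 mg/L.
Initial deficit D₀ = C_s − DO₀ = 8.95 − 5.902 = 3.048 mg/L.
D(1.73) = [0.219×12.29/(0.608−0.219)](e^(−0.219×1.73) − e^(−0.608×1.73)) + 3.048 e^(−0.608×1.73)
= 6.919 × (0.6846 − 0.3493) + 3.048 × 0.3493 = 3.385 mg/L.
DO = 8.95 − 3.385 = 5.565 mg/L.

DO ≈ 5.57 mg/L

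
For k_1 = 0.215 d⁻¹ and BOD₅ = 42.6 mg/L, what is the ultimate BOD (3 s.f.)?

BOD₅ = L₀(1 − e^(−5k_1)) ⇒ L₀ = BOD₅ / (1 − e^(−5×0.215))
= 42.6 / (1 − 0.3413) = 42.6 / 0.6587 = 64.67 mg/L.

L₀ ≈ 64.7 mg/L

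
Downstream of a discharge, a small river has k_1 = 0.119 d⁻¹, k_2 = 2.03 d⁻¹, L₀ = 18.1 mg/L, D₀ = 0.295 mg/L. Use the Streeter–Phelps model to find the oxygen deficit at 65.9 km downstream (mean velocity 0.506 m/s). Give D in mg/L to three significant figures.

D ≈ 0.903 mg/L

Travel time t = x/v = 65.9 km / (0.506 m/s) = 65900 m / 0.506 m/s = 130200 s = 1.507 d.
k_1 L₀/(k_2−k_1) = 0.119×18.1/(2.03−0.119) = 2.154/1.911 = 1.127 mg/L.
e^(−k_1 t) = e^(−0.119×1.507) = 0.8358; e^(−k_2 t) = e^(−2.03×1.507) = 0.04689.
D = 1.127 × (0.8358 − 0.04689) + 0.295 × 0.04689 = 0.8892 + 0.01383 = 0.9030 mg/L.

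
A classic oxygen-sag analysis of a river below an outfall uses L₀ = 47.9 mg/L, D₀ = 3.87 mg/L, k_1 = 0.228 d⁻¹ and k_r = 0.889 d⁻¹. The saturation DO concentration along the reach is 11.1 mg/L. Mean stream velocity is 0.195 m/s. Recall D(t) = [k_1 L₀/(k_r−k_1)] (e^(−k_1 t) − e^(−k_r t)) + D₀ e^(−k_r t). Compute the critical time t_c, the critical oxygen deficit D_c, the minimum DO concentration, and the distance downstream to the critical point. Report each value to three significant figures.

t_c = [1/(k_r−k_1)] ln[(k_r/k_1)(1 − D₀(k_r−k_1)/(k_1 L₀))]
= [1/(0.889−0.228)] ln[(0.889/0.228)(1 − 3.87×0.6610/(0.228×47.9))]
= (1/0.6610) ln[3.899 × 0.7658] = 1.513 × ln(2.986) = 1.513 × 1.094 = 1.655 d.
D_c = (k_1/k_r) L₀ e^(−k_1 t_c) = (0.228/0.889) × 47.9 × e^(−0.228×1.655) = 0.2565 × 47.9 × 0.6857 = 8.424 mg/L.
Minimum DO = C_s − D_c = 11.1 − 8.424 = 2.676 mg/L.
x_c = v t_c = 0.195 m/s × 1.655 d × 86400 s/d = 27880 m ≈ 27.9 km.

t_c ≈ 1.65 d; D_c ≈ 8.42 mg/L; min DO ≈ 2.68 mg/L; x_c ≈ 27.9 km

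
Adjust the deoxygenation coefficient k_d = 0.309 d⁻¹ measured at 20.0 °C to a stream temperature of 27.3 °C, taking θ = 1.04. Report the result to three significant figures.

k_d ≈ 0.411 d⁻¹

k_d(T₂) = k_d(T₁) · θ^(T₂−T₁) = 0.309 × 1.04^(27.3−20.0)
= 0.309 × 1.04^7.30 = 0.309 × 1.332 = 0.4114 d⁻¹.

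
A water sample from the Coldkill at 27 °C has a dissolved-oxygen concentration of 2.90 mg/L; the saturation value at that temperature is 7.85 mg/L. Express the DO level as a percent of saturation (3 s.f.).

36.9 % saturation

% saturation = C/C_s × 100 = 2.90/7.85 × 100 = 36.9 %.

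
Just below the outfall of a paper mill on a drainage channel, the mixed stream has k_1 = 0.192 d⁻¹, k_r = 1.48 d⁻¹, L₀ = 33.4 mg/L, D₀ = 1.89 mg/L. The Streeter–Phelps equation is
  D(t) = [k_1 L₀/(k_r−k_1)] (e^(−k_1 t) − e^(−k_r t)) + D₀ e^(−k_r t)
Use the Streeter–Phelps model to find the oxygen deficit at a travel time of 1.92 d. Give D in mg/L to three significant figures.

D ≈ 3.26 mg/L

k_1 L₀/(k_r−k_1) = 0.192×33.4/(1.48−0.192) = 6.413/1.288 = 4.979 mg/L.
e^(−k_1 t) = e^(−0.192×1.920) = 0.6917; e^(−k_r t) = e^(−1.48×1.920) = 0.05833.
D = 4.979 × (0.6917 − 0.05833) + 1.89 × 0.05833 = 3.153 + 0.1102 = 3.264 mg/L.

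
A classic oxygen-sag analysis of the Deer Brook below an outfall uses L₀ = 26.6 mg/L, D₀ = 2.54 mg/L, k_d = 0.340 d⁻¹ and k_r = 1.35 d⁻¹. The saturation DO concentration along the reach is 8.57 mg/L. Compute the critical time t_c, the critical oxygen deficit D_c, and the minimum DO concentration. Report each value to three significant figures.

With k_r/k_d = 3.971 and 1 − D₀(k_r−k_d)/(k_d L₀) = 0.7163,
t_c = ln(3.971 × 0.7163) / (1.35 − 0.340) = ln(2.844) / 1.010 = 1.045/1.010 = 1.035 d.
L(t_c) = L₀ e^(−k_d t_c) = 26.6 × 0.7034 = 18.71 mg/L, and at the critical point k_r D_c = k_d L, so D_c = (0.340/1.35) × 18.71 = 4.712 mg/L.
Minimum DO = C_s − D_c = 8.57 − 4.712 = 3.858 mg/L.

t_c ≈ 1.03 d; D_c ≈ 4.71 mg/L; min DO ≈ 3.86 mg/L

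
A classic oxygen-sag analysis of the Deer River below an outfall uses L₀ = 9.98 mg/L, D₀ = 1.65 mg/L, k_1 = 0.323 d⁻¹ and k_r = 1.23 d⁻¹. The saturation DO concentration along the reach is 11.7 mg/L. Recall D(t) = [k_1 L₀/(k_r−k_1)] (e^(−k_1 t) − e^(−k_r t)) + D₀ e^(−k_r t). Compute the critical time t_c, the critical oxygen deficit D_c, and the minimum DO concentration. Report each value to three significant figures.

With k_r/k_1 = 3.808 and 1 − D₀(k_r−k_1)/(k_1 L₀) = 0.5357,
t_c = ln(3.808 × 0.5357) / (1.23 − 0.323) = ln(2.040) / 0.9070 = 0.7130/0.9070 = 0.7861 d.
L(t_c) = L₀ e^(−k_1 t_c) = 9.98 × 0.7758 = 7.742 mg/L, and at the critical point k_r D_c = k_1 L, so D_c = (0.323/1.23) × 7.742 = 2.033 mg/L.
Minimum DO = C_s − D_c = 11.7 − 2.033 = 9.667 mg/L.

t_c ≈ 0.786 d; D_c ≈ 2.03 mg/L; min DO ≈ 9.67 mg/L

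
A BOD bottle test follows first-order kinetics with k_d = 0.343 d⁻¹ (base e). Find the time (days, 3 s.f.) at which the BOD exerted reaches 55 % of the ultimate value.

t ≈ 2.33 d

y/L₀ = 1 − e^(−k_d t) = 0.55 ⇒ e^(−k_d t) = 0.450
t = −ln(0.450) / 0.343 = 0.7985 / 0.343 = 2.328 d.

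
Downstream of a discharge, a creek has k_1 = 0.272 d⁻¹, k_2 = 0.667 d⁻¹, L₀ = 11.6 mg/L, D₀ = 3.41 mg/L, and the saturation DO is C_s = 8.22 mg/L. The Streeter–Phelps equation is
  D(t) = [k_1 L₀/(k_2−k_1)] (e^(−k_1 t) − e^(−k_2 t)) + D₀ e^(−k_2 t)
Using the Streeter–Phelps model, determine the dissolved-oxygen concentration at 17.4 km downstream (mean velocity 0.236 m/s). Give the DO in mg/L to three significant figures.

Travel time t = x/v = 17.4 km / (0.236 m/s) = 17400 m / 0.236 m/s = 73730 s = 0.8533 d.
k_1 L₀/(k_2−k_1) = 0.272×11.6/(0.667−0.272) = 3.155/0.3950 = 7.988 mg/L.
e^(−k_1 t) = e^(−0.272×0.8533) = 0.7929; e^(−k_2 t) = e^(−0.667×0.8533) = 0.5660.
D = 7.988 × (0.7929 − 0.5660) + 3.41 × 0.5660 = 1.812 + 1.930 = 3.742 mg/L.
DO = C_s − D = 8.22 − 3.742 = 4.478 mg/L.

DO ≈ 4.48 mg/L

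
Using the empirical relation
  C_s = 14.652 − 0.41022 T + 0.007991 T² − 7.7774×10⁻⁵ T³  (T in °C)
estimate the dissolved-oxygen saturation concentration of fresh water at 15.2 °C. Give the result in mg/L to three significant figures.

C_s ≈ 9.99 mg/L

C_s = 14.652 − 0.41022×15.2 + 0.007991×15.2² − 7.7774×10⁻⁵×15.2³ = 9.990 mg/L.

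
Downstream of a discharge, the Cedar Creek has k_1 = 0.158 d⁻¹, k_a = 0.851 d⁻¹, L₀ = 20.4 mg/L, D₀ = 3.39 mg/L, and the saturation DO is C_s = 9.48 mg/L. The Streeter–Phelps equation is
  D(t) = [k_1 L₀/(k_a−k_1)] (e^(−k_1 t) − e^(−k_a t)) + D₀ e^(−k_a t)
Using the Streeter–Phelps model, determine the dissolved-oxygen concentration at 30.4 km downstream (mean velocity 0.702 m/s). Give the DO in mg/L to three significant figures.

DO ≈ 6.01 mg/L

Travel time t = x/v = 30.4 km / (0.702 m/s) = 30400 m / 0.702 m/s = 43300 s = 0.5012 d.
k_1 L₀/(k_a−k_1) = 0.158×20.4/(0.851−0.158) = 3.223/0.6930 = 4.651 mg/L.
e^(−k_1 t) = e^(−0.158×0.5012) = 0.9239; e^(−k_a t) = e^(−0.851×0.5012) = 0.6528.
D = 4.651 × (0.9239 − 0.6528) + 3.39 × 0.6528 = 1.261 + 2.213 = 3.474 mg/L.
DO = C_s − D = 9.48 − 3.474 = 6.006 mg/L.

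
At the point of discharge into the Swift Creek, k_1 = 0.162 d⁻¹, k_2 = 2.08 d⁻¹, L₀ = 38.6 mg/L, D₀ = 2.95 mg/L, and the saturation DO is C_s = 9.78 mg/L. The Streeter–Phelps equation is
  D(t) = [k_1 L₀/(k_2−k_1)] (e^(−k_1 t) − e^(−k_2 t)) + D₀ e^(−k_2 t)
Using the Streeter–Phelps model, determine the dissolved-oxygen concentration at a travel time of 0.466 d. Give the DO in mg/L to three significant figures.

k_1 L₀/(k_2−k_1) = 0.162×38.6/(2.08−0.162) = 6.253/1.918 = 3.260 mg/L.
e^(−k_1 t) = e^(−0.162×0.4660) = 0.9273; e^(−k_2 t) = e^(−2.08×0.4660) = 0.3794.
D = 3.260 × (0.9273 − 0.3794) + 2.95 × 0.3794 = 1.786 + 1.119 = 2.906 mg/L.
DO = C_s − D = 9.78 − 2.906 = 6.874 mg/L.

DO ≈ 6.87 mg/L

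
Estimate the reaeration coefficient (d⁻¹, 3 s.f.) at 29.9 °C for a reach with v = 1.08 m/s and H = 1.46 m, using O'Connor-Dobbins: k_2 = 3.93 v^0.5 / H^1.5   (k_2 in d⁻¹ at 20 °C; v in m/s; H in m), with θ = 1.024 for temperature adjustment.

k_2(20) = 3.93 × 1.08^0.5 / 1.46^1.5 = 3.93 × 1.039 / 1.764 = 2.315 d⁻¹.
k_2(29.9) = 2.315 × 1.024^(29.9−20) = 2.315 × 1.265 = 2.928 d⁻¹.

k_2 ≈ 2.93 d⁻¹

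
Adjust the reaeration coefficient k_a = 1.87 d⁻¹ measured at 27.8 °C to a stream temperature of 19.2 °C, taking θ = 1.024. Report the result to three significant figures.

k_a ≈ 1.52 d⁻¹

k_a(T₂) = k_a(T₁) · θ^(T₂−T₁) = 1.87 × 1.024^(19.2−27.8)
= 1.87 × 1.024^-8.60 = 1.87 × 0.8155 = 1.525 d⁻¹.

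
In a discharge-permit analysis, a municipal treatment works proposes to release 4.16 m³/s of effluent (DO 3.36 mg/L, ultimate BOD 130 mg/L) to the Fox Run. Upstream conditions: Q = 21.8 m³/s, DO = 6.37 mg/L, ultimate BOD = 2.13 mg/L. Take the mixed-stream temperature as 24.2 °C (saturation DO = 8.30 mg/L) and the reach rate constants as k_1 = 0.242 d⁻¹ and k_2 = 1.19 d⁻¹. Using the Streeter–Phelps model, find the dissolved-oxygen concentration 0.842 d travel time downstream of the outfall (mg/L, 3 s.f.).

Mixed DO = (21.8×6.37 + 4.16×3.36)/(21.8+4.16) = 152.8/25.96 = 5.888 mg/L.
Mixed L₀ = (21.8×2.13 + 4.16×130)/(25.96) = 587.2/25.96 = 22.62 mg/L.
Initial deficit D₀ = C_s − DO₀ = 8.30 − 5.888 = 2.412 mg/L.
D(0.842) = [0.242×22.62/(1.19−0.242)](e^(−0.242×0.842) − e^(−1.19×0.842)) + 2.412 e^(−1.19×0.842)
= 5.774 × (0.8157 − 0.3672) + 2.412 × 0.3672 = 3.476 mg/L.
DO = 8.30 − 3.476 = 4.824 mg/L.

DO ≈ 4.82 mg/L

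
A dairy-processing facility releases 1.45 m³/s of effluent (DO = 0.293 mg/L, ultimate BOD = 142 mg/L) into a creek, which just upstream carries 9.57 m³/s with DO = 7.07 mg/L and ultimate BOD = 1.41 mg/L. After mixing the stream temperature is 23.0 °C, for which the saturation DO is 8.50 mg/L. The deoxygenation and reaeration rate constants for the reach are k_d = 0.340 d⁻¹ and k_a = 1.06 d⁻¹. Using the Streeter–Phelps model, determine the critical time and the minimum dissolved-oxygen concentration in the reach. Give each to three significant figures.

Mixed DO = (9.57×7.07 + 1.45×0.293)/(9.57+1.45) = 68.08/11.02 = 6.178 mg/L.
Mixed L₀ = (9.57×1.41 + 1.45×142)/(11.02) = 219.4/11.02 = 19.91 mg/L.
Initial deficit D₀ = C_s − DO₀ = 8.50 − 6.178 = 2.322 mg/L.
t_c = (1/0.7200) ln[(1.06/0.340)(1 − 2.322×0.7200/(0.340×19.91))] = 1.389 × ln(2.348) = 1.185 d.
D_c = (0.340/1.06) × 19.91 × e^(−0.340×1.185) = 0.3208 × 19.91 × 0.6683 = 4.268 mg/L.
Minimum DO = 8.50 − 4.268 = 4.232 mg/L.

t_c ≈ 1.19 d; minimum DO ≈ 4.23 mg/L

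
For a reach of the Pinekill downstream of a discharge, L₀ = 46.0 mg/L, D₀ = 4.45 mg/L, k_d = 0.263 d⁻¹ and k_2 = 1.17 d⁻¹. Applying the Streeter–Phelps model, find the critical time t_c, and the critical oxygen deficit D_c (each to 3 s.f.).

t_c ≈ 1.20 d; D_c ≈ 7.55 mg/L

With k_2/k_d = 4.449 and 1 − D₀(k_2−k_d)/(k_d L₀) = 0.6664,
t_c = ln(4.449 × 0.6664) / (1.17 − 0.263) = ln(2.964) / 0.9070 = 1.087/0.9070 = 1.198 d.
D_c = (k_d/k_2) L₀ e^(−k_d t_c) = (0.263/1.17) × 46.0 × e^(−0.263×1.198) = 0.2248 × 46.0 × 0.7297 = 7.545 mg/L.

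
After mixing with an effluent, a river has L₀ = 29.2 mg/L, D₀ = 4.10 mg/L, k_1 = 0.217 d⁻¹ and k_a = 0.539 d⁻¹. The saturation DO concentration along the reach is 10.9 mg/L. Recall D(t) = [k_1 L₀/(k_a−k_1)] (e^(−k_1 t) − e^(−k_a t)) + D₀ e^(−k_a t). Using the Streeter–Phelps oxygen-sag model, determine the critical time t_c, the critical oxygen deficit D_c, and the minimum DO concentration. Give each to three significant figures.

t_c = [1/(k_a−k_1)] ln[(k_a/k_1)(1 − D₀(k_a−k_1)/(k_1 L₀))]
= [1/(0.539−0.217)] ln[(0.539/0.217)(1 − 4.10×0.3220/(0.217×29.2))]
= (1/0.3220) ln[2.484 × 0.7916] = 3.106 × ln(1.966) = 3.106 × 0.6762 = 2.100 d.
D_c = (k_1/k_a) L₀ e^(−k_1 t_c) = (0.217/0.539) × 29.2 × e^(−0.217×2.100) = 0.4026 × 29.2 × 0.6340 = 7.453 mg/L.
Minimum DO = C_s − D_c = 10.9 − 7.453 = 3.447 mg/L.

t_c ≈ 2.10 d; D_c ≈ 7.45 mg/L; min DO ≈ 3.45 mg/L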